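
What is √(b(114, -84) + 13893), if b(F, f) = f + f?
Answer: 15*√61 ≈ 117.15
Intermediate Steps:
b(F, f) = 2*f
√(b(114, -84) + 13893) = √(2*(-84) + 13893) = √(-168 + 13893) = √13725 = 15*√61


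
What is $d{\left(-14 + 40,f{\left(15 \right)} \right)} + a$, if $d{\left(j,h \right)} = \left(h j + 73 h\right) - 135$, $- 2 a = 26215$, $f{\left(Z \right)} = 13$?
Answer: $- \frac{23911}{2} \approx -11956.0$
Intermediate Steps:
$a = - \frac{26215}{2}$ ($a = \left(- \frac{1}{2}\right) 26215 = - \frac{26215}{2} \approx -13108.0$)
$d{\left(j,h \right)} = -135 + 73 h + h j$ ($d{\left(j,h \right)} = \left(73 h + h j\right) - 135 = -135 + 73 h + h j$)
$d{\left(-14 + 40,f{\left(15 \right)} \right)} + a = \left(-135 + 73 \cdot 13 + 13 \left(-14 + 40\right)\right) - \frac{26215}{2} = \left(-135 + 949 + 13 \cdot 26\right) - \frac{26215}{2} = \left(-135 + 949 + 338\right) - \frac{26215}{2} = 1152 - \frac{26215}{2} = - \frac{23911}{2}$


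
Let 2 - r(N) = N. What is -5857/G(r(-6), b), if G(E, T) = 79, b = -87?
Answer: -5857/79 ≈ -74.139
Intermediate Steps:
r(N) = 2 - N
-5857/G(r(-6), b) = -5857/79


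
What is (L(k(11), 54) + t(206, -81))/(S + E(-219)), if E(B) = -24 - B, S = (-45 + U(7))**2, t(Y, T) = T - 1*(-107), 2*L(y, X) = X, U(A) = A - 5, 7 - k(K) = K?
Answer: 53/2044 ≈ 0.025930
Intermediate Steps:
k(K) = 7 - K
U(A) = -5 + A
L(y, X) = X/2
t(Y, T) = 107 + T (t(Y, T) = T + 107 = 107 + T)
S = 1849 (S = (-45 + (-5 + 7))**2 = (-45 + 2)**2 = (-43)**2 = 1849)
(L(k(11), 54) + t(206, -81))/(S + E(-219)) = ((1/2)*54 + (107 - 81))/(1849 + (-24 - 1*(-219))) = (27 + 26)/(1849 + (-24 + 219)) = 53/(1849 + 195) = 53/2044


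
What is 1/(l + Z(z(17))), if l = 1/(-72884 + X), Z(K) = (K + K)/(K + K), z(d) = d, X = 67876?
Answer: 5008/5007 ≈ 1.0002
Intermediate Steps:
Z(K) = 1 (Z(K) = (2*K)/((2*K)) = (2*K)*(1/(2*K)) = 1)
l = -1/5008 (l = 1/(-72884 + 67876) = 1/(-5008) = -1/5008 ≈ -0.00019968)
1/(l + Z(z(17))) = 1/(-1/5008 + 1) = 1/(5007/5008) = 5008/5007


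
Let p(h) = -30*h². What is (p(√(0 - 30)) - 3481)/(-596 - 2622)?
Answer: 2581/3218 ≈ 0.80205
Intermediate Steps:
(p(√(0 - 30)) - 3481)/(-596 - 2622) = (-30*(√(0 - 30))² - 3481)/(-596 - 2622) = (-30*(√(-30))² - 3481)/(-3218) = (-30*(I*√30)² - 3481)*(-1/3218) = (-30*(-30) - 3481)*(-1/3218) = (900 - 3481)*(-1/3218) = -2581*(-1/3218) = 2581/3218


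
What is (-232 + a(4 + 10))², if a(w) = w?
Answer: 47524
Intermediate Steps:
(-232 + a(4 + 10))² = (-232 + (4 + 10))² = (-232 + 14)² = (-218)² = 47524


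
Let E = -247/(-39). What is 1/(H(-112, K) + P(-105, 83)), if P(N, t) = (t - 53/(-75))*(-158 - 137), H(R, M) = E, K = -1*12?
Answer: -15/370307 ≈ -4.0507e-5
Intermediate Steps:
K = -12
E = 19/3 (E = -247*(-1/39) = 19/3 ≈ 6.3333)
H(R, M) = 19/3
P(N, t) = -3127/15 - 295*t (P(N, t) = (t - 53*(-1/75))*(-295) = (t + 53/75)*(-295) = (53/75 + t)*(-295) = -3127/15 - 295*t)
1/(H(-112, K) + P(-105, 83)) = 1/(19/3 + (-3127/15 - 295*83)) = 1/(19/3 + (-3127/15 - 24485)) = 1/(19/3 - 370402/15) = 1/(-370307/15) = -15/370307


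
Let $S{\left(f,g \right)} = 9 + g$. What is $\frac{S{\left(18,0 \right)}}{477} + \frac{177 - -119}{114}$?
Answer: $\frac{7901}{3021} \approx 2.6154$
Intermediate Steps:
$\frac{S{\left(18,0 \right)}}{477} + \frac{177 - -119}{114} = \frac{9 + 0}{477} + \frac{177 - -119}{114} = 9 \cdot \frac{1}{477} + \left(177 + 119\right) \frac{1}{114} = \frac{1}{53} + 296 \cdot \frac{1}{114} = \frac{1}{53} + \frac{148}{57} = \frac{7901}{3021}$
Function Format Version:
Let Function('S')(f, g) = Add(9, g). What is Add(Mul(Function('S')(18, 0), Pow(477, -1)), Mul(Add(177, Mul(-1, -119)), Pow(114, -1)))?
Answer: Rational(7901, 3021) ≈ 2.6154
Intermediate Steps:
Add(Mul(Function('S')(18, 0), Pow(477, -1)), Mul(Add(177, Mul(-1, -119)), Pow(114, -1))) = Add(Mul(Add(9, 0), Pow(477, -1)), Mul(Add(177, Mul(-1, -119)), Pow(114, -1))) = Add(Mul(9, Rational(1, 477)), Mul(Add(177, 119), Rational(1, 114))) = Add(Rational(1, 53), Mul(296, Rational(1, 114))) = Add(Rational(1, 53), Rational(148, 57)) = Rational(7901, 3021)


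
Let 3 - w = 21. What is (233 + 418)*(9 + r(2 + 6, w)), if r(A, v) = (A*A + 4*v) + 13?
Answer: 9114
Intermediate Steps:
w = -18 (w = 3 - 1*21 = 3 - 21 = -18)
r(A, v) = 13 + A**2 + 4*v (r(A, v) = (A**2 + 4*v) + 13 = 13 + A**2 + 4*v)
(233 + 418)*(9 + r(2 + 6, w)) = (233 + 418)*(9 + (13 + (2 + 6)**2 + 4*(-18))) = 651*(9 + (13 + 8**2 - 72)) = 651*(9 + (13 + 64 - 72)) = 651*(9 + 5) = 651*14 = 9114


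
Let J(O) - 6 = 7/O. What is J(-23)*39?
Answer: 5109/23 ≈ 222.13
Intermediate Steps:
J(O) = 6 + 7/O
J(-23)*39 = (6 + 7/(-23))*39 = (6 + 7*(-1/23))*39 = (6 - 7/23)*39 = (131/23)*39 = 5109/23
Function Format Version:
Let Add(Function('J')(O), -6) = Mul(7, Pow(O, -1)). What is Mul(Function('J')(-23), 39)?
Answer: Rational(5109, 23) ≈ 222.13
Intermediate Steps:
Function('J')(O) = Add(6, Mul(7, Pow(O, -1)))
Mul(Function('J')(-23), 39) = Mul(Add(6, Mul(7, Pow(-23, -1))), 39) = Mul(Add(6, Mul(7, Rational(-1, 23))), 39) = Mul(Add(6, Rational(-7, 23)), 39) = Mul(Rational(131, 23), 39) = Rational(5109, 23)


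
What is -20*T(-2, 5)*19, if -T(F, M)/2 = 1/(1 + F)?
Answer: -760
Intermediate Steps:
T(F, M) = -2/(1 + F)
-20*T(-2, 5)*19 = -20*(-2/(1 - 2))*19 = -20*(-2/(-1))*19 = -20*(-2*(-1))*19 = -40*19 = -20*38 = -760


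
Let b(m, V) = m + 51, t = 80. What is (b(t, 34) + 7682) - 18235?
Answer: -10422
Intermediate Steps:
b(m, V) = 51 + m
(b(t, 34) + 7682) - 18235 = ((51 + 80) + 7682) - 18235 = (131 + 7682) - 18235 = 7813 - 18235 = -10422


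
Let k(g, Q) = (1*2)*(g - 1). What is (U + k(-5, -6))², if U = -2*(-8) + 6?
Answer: 100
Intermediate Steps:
k(g, Q) = -2 + 2*g (k(g, Q) = 2*(-1 + g) = -2 + 2*g)
U = 22 (U = 16 + 6 = 22)
(U + k(-5, -6))² = (22 + (-2 + 2*(-5)))² = (22 + (-2 - 10))² = (22 - 12)² = 10² = 100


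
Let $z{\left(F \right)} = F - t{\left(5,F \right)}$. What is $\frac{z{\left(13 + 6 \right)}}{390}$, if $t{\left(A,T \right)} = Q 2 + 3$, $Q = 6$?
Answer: $\frac{2}{195} \approx 0.010256$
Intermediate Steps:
$t{\left(A,T \right)} = 15$ ($t{\left(A,T \right)} = 6 \cdot 2 + 3 = 12 + 3 = 15$)
$z{\left(F \right)} = -15 + F$ ($z{\left(F \right)} = F - 15 = -15 + F$)
$\frac{z{\left(13 + 6 \right)}}{390} = \frac{-15 + \left(13 + 6\right)}{390} = \left(-15 + 19\right) \frac{1}{390} = 4 \cdot \frac{1}{390} = \frac{2}{195}$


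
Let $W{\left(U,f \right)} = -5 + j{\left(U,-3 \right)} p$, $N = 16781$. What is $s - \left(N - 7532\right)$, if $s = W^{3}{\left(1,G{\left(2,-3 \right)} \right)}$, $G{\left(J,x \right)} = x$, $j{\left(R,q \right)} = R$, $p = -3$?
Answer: $-9761$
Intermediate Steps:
$W{\left(U,f \right)} = -5 - 3 U$ ($W{\left(U,f \right)} = -5 + U \left(-3\right) = -5 - 3 U$)
$s = -512$ ($s = \left(-5 - 3\right)^{3} = \left(-8\right)^{3} = -512$)
$s - \left(N - 7532\right) = -512 - \left(16781 - 7532\right) = -512 - 9249 = -9761$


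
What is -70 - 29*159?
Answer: -4681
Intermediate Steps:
-70 - 29*159 = -70 - 4611 = -4681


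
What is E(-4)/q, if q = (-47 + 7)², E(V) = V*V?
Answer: 1/100 ≈ 0.010000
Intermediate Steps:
E(V) = V²
q = 1600 (q = (-40)² = 1600)
E(-4)/q = (-4)²/1600 = 16*(1/1600) = 1/100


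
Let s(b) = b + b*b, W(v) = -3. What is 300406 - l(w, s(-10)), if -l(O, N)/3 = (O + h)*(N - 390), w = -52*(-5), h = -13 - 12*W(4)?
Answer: 45706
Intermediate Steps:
h = 23 (h = -13 - 12*(-3) = -13 + 36 = 23)
w = 260
s(b) = b + b**2
l(O, N) = -3*(-390 + N)*(23 + O) (l(O, N) = -3*(O + 23)*(N - 390) = -3*(23 + O)*(-390 + N) = -3*(-390 + N)*(23 + O))
300406 - l(w, s(-10)) = 300406 - (26910 - (-690)*(1 - 10) + 1170*260 - 3*(-10*(1 - 10))*260) = 300406 - (26910 - (-690)*(-9) + 304200 - 3*(-10*(-9))*260) = 300406 - (26910 - 69*90 + 304200 - 3*90*260) = 300406 - (26910 - 6210 + 304200 - 70200) = 300406 - 1*254700 = 300406 - 254700 = 45706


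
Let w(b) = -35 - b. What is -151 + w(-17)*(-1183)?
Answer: 21143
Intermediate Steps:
-151 + w(-17)*(-1183) = -151 + (-35 - 1*(-17))*(-1183) = -151 + (-35 + 17)*(-1183) = -151 - 18*(-1183) = -151 + 21294 = 21143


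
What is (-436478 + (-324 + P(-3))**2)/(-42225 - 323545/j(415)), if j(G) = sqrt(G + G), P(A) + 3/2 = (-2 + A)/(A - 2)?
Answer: 928536304785/110013412138 - 85720724099*sqrt(830)/1100134121380 ≈ 6.1954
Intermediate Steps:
P(A) = -1/2 (P(A) = -3/2 + (-2 + A)/(A - 2) = -3/2 + (-2 + A)/(-2 + A) = -3/2 + 1 = -1/2)
j(G) = sqrt(2)*sqrt(G) (j(G) = sqrt(2*G) = sqrt(2)*sqrt(G))
(-436478 + (-324 + P(-3))**2)/(-42225 - 323545/j(415)) = (-436478 + (-324 - 1/2)**2)/(-42225 - 323545*sqrt(830)/830) = (-436478 + (-649/2)**2)/(-42225 - 323545*sqrt(830)/830) = (-436478 + 421201/4)/(-42225 - 64709*sqrt(830)/166) = -1324711/(4*(-42225 - 64709*sqrt(830)/166))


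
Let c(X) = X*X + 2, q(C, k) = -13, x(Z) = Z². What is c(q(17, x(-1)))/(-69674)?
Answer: -171/69674 ≈ -0.0024543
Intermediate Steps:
c(X) = 2 + X² (c(X) = X² + 2 = 2 + X²)
c(q(17, x(-1)))/(-69674) = (2 + (-13)²)/(-69674) = (2 + 169)*(-1/69674) = 171*(-1/69674) = -171/69674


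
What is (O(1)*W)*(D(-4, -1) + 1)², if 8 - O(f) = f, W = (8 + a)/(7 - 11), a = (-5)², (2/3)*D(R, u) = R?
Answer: -5775/4 ≈ -1443.8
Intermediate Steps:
D(R, u) = 3*R/2
a = 25
W = -33/4 (W = (8 + 25)/(7 - 11) = 33/(-4) = 33*(-¼) = -33/4 ≈ -8.2500)
O(f) = 8 - f
(O(1)*W)*(D(-4, -1) + 1)² = ((8 - 1*1)*(-33/4))*((3/2)*(-4) + 1)² = ((8 - 1)*(-33/4))*(-6 + 1)² = (7*(-33/4))*(-5)² = -231/4*25 = -5775/4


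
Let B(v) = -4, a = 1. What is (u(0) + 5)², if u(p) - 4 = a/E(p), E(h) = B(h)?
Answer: 1225/16 ≈ 76.563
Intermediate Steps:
E(h) = -4
u(p) = 15/4 (u(p) = 4 + 1/(-4) = 4 + 1*(-¼) = 4 - ¼ = 15/4)
(u(0) + 5)² = (15/4 + 5)² = (35/4)² = 1225/16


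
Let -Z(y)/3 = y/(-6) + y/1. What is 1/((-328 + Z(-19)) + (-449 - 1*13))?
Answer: -2/1485 ≈ -0.0013468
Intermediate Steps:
Z(y) = -5*y/2 (Z(y) = -3*(y/(-6) + y/1) = -3*(y*(-1/6) + y*1) = -3*(-y/6 + y) = -5*y/2)
1/((-328 + Z(-19)) + (-449 - 1*13)) = 1/((-328 - 5/2*(-19)) + (-449 - 1*13)) = 1/((-328 + 95/2) + (-449 - 13)) = 1/(-561/2 - 462) = 1/(-1485/2) = -2/1485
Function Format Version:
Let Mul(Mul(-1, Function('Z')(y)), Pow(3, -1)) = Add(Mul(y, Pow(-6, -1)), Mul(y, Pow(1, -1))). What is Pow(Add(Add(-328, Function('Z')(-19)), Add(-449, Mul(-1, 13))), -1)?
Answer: Rational(-2, 1485) ≈ -0.0013468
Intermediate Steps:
Function('Z')(y) = Mul(Rational(-5, 2), y) (Function('Z')(y) = Mul(-3, Add(Mul(y, Pow(-6, -1)), Mul(y, Pow(1, -1)))) = Mul(-3, Add(Mul(y, Rational(-1, 6)), Mul(y, 1))) = Mul(-3, Add(Mul(Rational(-1, 6), y), y)) = Mul(-3, Mul(Rational(5, 6), y)) = Mul(Rational(-5, 2), y))
Pow(Add(Add(-328, Function('Z')(-19)), Add(-449, Mul(-1, 13))), -1) = Pow(Add(Add(-328, Mul(Rational(-5, 2), -19)), Add(-449, Mul(-1, 13))), -1) = Pow(Add(Add(-328, Rational(95, 2)), Add(-449, -13)), -1) = Pow(Add(Rational(-561, 2), -462), -1) = Pow(Rational(-1485, 2), -1) = Rational(-2, 1485)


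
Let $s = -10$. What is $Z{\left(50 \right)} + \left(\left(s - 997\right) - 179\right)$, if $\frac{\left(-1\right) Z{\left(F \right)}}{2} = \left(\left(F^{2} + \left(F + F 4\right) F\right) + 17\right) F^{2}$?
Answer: $-75086186$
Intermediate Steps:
$Z{\left(F \right)} = - 2 F^{2} \left(17 + 6 F^{2}\right)$ ($Z{\left(F \right)} = - 2 \left(\left(F^{2} + \left(F + F 4\right) F\right) + 17\right) F^{2} = - 2 \left(\left(F^{2} + \left(F + 4 F\right) F\right) + 17\right) F^{2} = - 2 \left(\left(F^{2} + 5 F F\right) + 17\right) F^{2} = - 2 \left(\left(F^{2} + 5 F^{2}\right) + 17\right) F^{2} = - 2 \left(6 F^{2} + 17\right) F^{2} = - 2 \left(17 + 6 F^{2}\right) F^{2} = - 2 F^{2} \left(17 + 6 F^{2}\right)$)
$Z{\left(50 \right)} + \left(\left(s - 997\right) - 179\right) = 50^{2} \left(-34 - 12 \cdot 50^{2}\right) - 1186 = 2500 \left(-34 - 30000\right) - 1186 = 2500 \left(-30034\right) - 1186 = -75085000 - 1186 = -75086186$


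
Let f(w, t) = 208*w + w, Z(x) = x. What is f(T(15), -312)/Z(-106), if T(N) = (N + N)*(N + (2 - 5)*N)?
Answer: 94050/53 ≈ 1774.5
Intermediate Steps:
T(N) = -4*N² (T(N) = (2*N)*(N - 3*N) = (2*N)*(-2*N) = -4*N²)
f(w, t) = 209*w
f(T(15), -312)/Z(-106) = (209*(-4*15²))/(-106) = (209*(-4*225))*(-1/106) = (209*(-900))*(-1/106) = -188100*(-1/106) = 94050/53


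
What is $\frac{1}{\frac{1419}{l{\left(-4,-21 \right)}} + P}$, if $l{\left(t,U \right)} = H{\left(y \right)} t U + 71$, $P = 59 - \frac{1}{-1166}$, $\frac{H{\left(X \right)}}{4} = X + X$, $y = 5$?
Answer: $\frac{4000546}{237690199} \approx 0.016831$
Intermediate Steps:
$H{\left(X \right)} = 8 X$ ($H{\left(X \right)} = 4 \left(X + X\right) = 4 \cdot 2 X = 8 X$)
$P = \frac{68795}{1166}$ ($P = 59 - - \frac{1}{1166} = 59 + \frac{1}{1166} = \frac{68795}{1166} \approx 59.001$)
$l{\left(t,U \right)} = 71 + 40 U t$ ($l{\left(t,U \right)} = 8 \cdot 5 t U + 71 = 40 t U + 71 = 40 U t + 71 = 71 + 40 U t$)
$\frac{1}{\frac{1419}{l{\left(-4,-21 \right)}} + P} = \frac{1}{\frac{1419}{71 + 40 \left(-21\right) \left(-4\right)} + \frac{68795}{1166}} = \frac{1}{\frac{1419}{71 + 3360} + \frac{68795}{1166}} = \frac{1}{\frac{1419}{3431} + \frac{68795}{1166}} = \frac{1}{\frac{237690199}{4000546}} = \frac{4000546}{237690199}$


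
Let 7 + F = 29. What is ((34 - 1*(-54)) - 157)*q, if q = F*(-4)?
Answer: 6072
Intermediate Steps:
F = 22 (F = -7 + 29 = 22)
q = -88 (q = 22*(-4) = -88)
((34 - 1*(-54)) - 157)*q = ((34 - 1*(-54)) - 157)*(-88) = ((34 + 54) - 157)*(-88) = (88 - 157)*(-88) = -69*(-88) = 6072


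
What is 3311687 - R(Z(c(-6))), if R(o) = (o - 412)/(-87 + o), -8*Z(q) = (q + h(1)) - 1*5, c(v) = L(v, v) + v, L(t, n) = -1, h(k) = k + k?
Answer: 1135906998/343 ≈ 3.3117e+6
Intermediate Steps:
h(k) = 2*k
c(v) = -1 + v
Z(q) = 3/8 - q/8 (Z(q) = -((q + 2*1) - 1*5)/8 = -((q + 2) - 5)/8 = -((2 + q) - 5)/8 = -(-3 + q)/8 = 3/8 - q/8)
R(o) = (-412 + o)/(-87 + o)
3311687 - R(Z(c(-6))) = 3311687 - (-412 + (3/8 - (-1 - 6)/8))/(-87 + (3/8 - (-1 - 6)/8)) = 3311687 - (-412 + (3/8 - 1/8*(-7)))/(-87 + (3/8 - 1/8*(-7))) = 3311687 - (-412 + (3/8 + 7/8))/(-87 + (3/8 + 7/8)) = 3311687 - (-412 + 5/4)/(-87 + 5/4) = 3311687 - (-1643)/((-343/4)*4) = 3311687 - (-4)*(-1643)/(343*4) = 3311687 - 1*1643/343 = 3311687 - 1643/343 = 1135906998/343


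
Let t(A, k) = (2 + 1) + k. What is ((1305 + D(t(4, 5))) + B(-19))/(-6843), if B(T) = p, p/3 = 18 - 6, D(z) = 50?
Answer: -1391/6843 ≈ -0.20327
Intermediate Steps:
t(A, k) = 3 + k
p = 36 (p = 3*(18 - 6) = 3*12 = 36)
B(T) = 36
((1305 + D(t(4, 5))) + B(-19))/(-6843) = ((1305 + 50) + 36)/(-6843) = (1355 + 36)*(-1/6843) = 1391*(-1/6843) = -1391/6843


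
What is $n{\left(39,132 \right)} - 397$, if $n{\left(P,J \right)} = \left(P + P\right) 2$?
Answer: $-241$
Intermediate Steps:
$n{\left(P,J \right)} = 4 P$ ($n{\left(P,J \right)} = 2 P 2 = 4 P$)
$n{\left(39,132 \right)} - 397 = 4 \cdot 39 - 397 = 156 - 397 = -241$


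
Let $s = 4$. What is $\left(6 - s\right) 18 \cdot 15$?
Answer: $540$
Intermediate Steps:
$\left(6 - s\right) 18 \cdot 15 = \left(6 - 4\right) 18 \cdot 15 = 2 \cdot 18 \cdot 15 = 36 \cdot 15 = 540$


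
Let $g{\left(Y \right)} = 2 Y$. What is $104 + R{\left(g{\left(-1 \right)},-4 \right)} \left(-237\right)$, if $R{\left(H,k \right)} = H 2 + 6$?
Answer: $-370$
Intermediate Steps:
$R{\left(H,k \right)} = 6 + 2 H$ ($R{\left(H,k \right)} = 2 H + 6 = 6 + 2 H$)
$104 + R{\left(g{\left(-1 \right)},-4 \right)} \left(-237\right) = 104 + \left(6 + 2 \cdot 2 \left(-1\right)\right) \left(-237\right) = 104 + \left(6 + 2 \left(-2\right)\right) \left(-237\right) = 104 + \left(6 - 4\right) \left(-237\right) = 104 + 2 \left(-237\right) = 104 - 474 = -370$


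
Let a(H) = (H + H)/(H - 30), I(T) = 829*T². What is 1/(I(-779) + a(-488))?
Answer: 259/130295438439 ≈ 1.9878e-9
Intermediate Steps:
a(H) = 2*H/(-30 + H) (a(H) = (2*H)/(-30 + H) = 2*H/(-30 + H))
1/(I(-779) + a(-488)) = 1/(829*(-779)² + 2*(-488)/(-30 - 488)) = 1/(829*606841 + 2*(-488)/(-518)) = 1/(503071189 + 2*(-488)*(-1/518)) = 1/(503071189 + 488/259) = 1/(130295438439/259) = 259/130295438439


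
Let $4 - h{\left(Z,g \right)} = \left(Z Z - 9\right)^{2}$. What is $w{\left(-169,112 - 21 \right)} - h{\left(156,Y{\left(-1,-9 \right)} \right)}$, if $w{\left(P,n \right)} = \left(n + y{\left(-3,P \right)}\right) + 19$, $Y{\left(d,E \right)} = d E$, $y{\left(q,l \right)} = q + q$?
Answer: $591803029$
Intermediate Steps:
$y{\left(q,l \right)} = 2 q$
$Y{\left(d,E \right)} = E d$
$h{\left(Z,g \right)} = 4 - \left(-9 + Z^{2}\right)^{2}$ ($h{\left(Z,g \right)} = 4 - \left(Z Z - 9\right)^{2} = 4 - \left(Z^{2} - 9\right)^{2} = 4 - \left(-9 + Z^{2}\right)^{2}$)
$w{\left(P,n \right)} = 13 + n$ ($w{\left(P,n \right)} = \left(n + 2 \left(-3\right)\right) + 19 = \left(n - 6\right) + 19 = \left(-6 + n\right) + 19 = 13 + n$)
$w{\left(-169,112 - 21 \right)} - h{\left(156,Y{\left(-1,-9 \right)} \right)} = \left(13 + \left(112 - 21\right)\right) - \left(4 - \left(-9 + 156^{2}\right)^{2}\right) = \left(13 + 91\right) - \left(4 - \left(-9 + 24336\right)^{2}\right) = 104 - \left(4 - 24327^{2}\right) = 104 - \left(4 - 591802929\right) = 104 - -591802925 = 104 + 591802925 = 591803029$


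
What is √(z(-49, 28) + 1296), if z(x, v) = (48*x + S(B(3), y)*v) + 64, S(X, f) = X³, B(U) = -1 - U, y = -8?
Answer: 4*I*√174 ≈ 52.764*I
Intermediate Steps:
z(x, v) = 64 - 64*v + 48*x (z(x, v) = (48*x + (-1 - 1*3)³*v) + 64 = (48*x + (-1 - 3)³*v) + 64 = (48*x + (-4)³*v) + 64 = (48*x - 64*v) + 64 = (-64*v + 48*x) + 64 = 64 - 64*v + 48*x)
√(z(-49, 28) + 1296) = √((64 - 64*28 + 48*(-49)) + 1296) = √((64 - 1792 - 2352) + 1296) = √(-4080 + 1296) = √(-2784) = 4*I*√174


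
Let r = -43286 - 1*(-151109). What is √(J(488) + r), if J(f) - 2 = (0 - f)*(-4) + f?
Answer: √110265 ≈ 332.06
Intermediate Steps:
J(f) = 2 + 5*f (J(f) = 2 + ((0 - f)*(-4) + f) = 2 + (-f*(-4) + f) = 2 + (4*f + f) = 2 + 5*f)
r = 107823 (r = -43286 + 151109 = 107823)
√(J(488) + r) = √((2 + 5*488) + 107823) = √((2 + 2440) + 107823) = √(2442 + 107823) = √110265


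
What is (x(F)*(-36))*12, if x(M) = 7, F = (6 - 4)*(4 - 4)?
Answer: -3024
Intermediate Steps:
F = 0 (F = 2*0 = 0)
(x(F)*(-36))*12 = (7*(-36))*12 = -252*12 = -3024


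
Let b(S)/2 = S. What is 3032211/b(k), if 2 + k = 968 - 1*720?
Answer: 1010737/164 ≈ 6163.0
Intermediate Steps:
k = 246 (k = -2 + (968 - 1*720) = -2 + (968 - 720) = -2 + 248 = 246)
b(S) = 2*S
3032211/b(k) = 3032211/((2*246)) = 3032211/492 = 3032211*(1/492) = 1010737/164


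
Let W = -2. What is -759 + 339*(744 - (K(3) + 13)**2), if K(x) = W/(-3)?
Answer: 564418/3 ≈ 1.8814e+5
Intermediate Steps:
K(x) = 2/3 (K(x) = -2/(-3) = -2*(-1/3) = 2/3)
-759 + 339*(744 - (K(3) + 13)**2) = -759 + 339*(744 - (2/3 + 13)**2) = -759 + 339*(744 - (41/3)**2) = -759 + 339*(744 - 1*1681/9) = -759 + 339*(744 - 1681/9) = -759 + 339*(5015/9) = -759 + 566695/3 = 564418/3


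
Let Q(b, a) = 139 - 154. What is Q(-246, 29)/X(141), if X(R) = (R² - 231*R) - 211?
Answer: 15/12901 ≈ 0.0011627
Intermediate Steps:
X(R) = -211 + R² - 231*R
Q(b, a) = -15
Q(-246, 29)/X(141) = -15/(-211 + 141² - 231*141) = -15/(-211 + 19881 - 32571) = -15/(-12901) = -15*(-1/12901) = 15/12901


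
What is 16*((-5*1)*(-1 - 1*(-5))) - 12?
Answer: -332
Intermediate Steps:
16*((-5*1)*(-1 - 1*(-5))) - 12 = 16*(-5*(-1 + 5)) - 12 = 16*(-5*4) - 12 = 16*(-20) - 12 = -320 - 12 = -332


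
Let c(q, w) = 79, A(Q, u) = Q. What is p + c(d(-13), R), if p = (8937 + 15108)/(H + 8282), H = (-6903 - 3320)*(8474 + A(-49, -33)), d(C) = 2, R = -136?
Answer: 2267831634/28706831 ≈ 79.000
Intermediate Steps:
H = -86128775 (H = (-6903 - 3320)*(8474 - 49) = -10223*8425 = -86128775)
p = -8015/28706831 (p = (8937 + 15108)/(-86128775 + 8282) = 24045/(-86120493) = 24045*(-1/86120493) = -8015/28706831 ≈ -0.00027920)
p + c(d(-13), R) = -8015/28706831 + 79 = 2267831634/28706831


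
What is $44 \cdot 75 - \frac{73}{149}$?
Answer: $\frac{491627}{149} \approx 3299.5$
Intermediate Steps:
$44 \cdot 75 - \frac{73}{149} = 3300 - \frac{73}{149} = \frac{491627}{149}$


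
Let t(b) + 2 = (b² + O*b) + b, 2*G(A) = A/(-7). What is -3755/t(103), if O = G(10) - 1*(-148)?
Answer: -26285/181163 ≈ -0.14509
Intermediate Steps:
G(A) = -A/14 (G(A) = (A/(-7))/2 = (A*(-⅐))/2 = (-A/7)/2 = -A/14)
O = 1031/7 (O = -1/14*10 - 1*(-148) = -5/7 + 148 = 1031/7 ≈ 147.29)
t(b) = -2 + b² + 1038*b/7 (t(b) = -2 + ((b² + 1031*b/7) + b) = -2 + (b² + 1038*b/7) = -2 + b² + 1038*b/7)
-3755/t(103) = -3755/(-2 + 103² + (1038/7)*103) = -3755/(-2 + 10609 + 106914/7) = -3755/181163/7 = -3755*7/181163 = -26285/181163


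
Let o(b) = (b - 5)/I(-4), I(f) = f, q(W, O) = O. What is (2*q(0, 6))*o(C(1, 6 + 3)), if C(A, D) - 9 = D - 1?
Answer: -36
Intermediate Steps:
C(A, D) = 8 + D (C(A, D) = 9 + (D - 1) = 9 + (-1 + D) = 8 + D)
o(b) = 5/4 - b/4 (o(b) = (b - 5)/(-4) = (-5 + b)*(-1/4) = 5/4 - b/4)
(2*q(0, 6))*o(C(1, 6 + 3)) = (2*6)*(5/4 - (8 + (6 + 3))/4) = 12*(5/4 - (8 + 9)/4) = 12*(5/4 - 1/4*17) = 12*(5/4 - 17/4) = 12*(-3) = -36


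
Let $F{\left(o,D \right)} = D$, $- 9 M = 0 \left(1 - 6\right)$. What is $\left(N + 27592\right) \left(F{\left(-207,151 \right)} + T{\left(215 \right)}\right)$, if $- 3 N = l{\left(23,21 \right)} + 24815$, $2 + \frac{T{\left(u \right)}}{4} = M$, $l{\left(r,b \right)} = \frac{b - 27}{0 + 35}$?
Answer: $\frac{290095663}{105} \approx 2.7628 \cdot 10^{6}$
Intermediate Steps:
$l{\left(r,b \right)} = - \frac{27}{35} + \frac{b}{35}$ ($l{\left(r,b \right)} = \frac{-27 + b}{35} = \left(-27 + b\right) \frac{1}{35} = - \frac{27}{35} + \frac{b}{35}$)
$M = 0$ ($M = - \frac{0 \left(1 - 6\right)}{9} = - \frac{0 \left(-5\right)}{9} = \left(- \frac{1}{9}\right) 0 = 0$)
$T{\left(u \right)} = -8$ ($T{\left(u \right)} = -8 + 4 \cdot 0 = -8 + 0 = -8$)
$N = - \frac{868519}{105}$ ($N = - \frac{\left(- \frac{27}{35} + \frac{1}{35} \cdot 21\right) + 24815}{3} = - \frac{\left(- \frac{27}{35} + \frac{3}{5}\right) + 24815}{3} = - \frac{- \frac{6}{35} + 24815}{3} = \left(- \frac{1}{3}\right) \frac{868519}{35} = - \frac{868519}{105} \approx -8271.6$)
$\left(N + 27592\right) \left(F{\left(-207,151 \right)} + T{\left(215 \right)}\right) = \left(- \frac{868519}{105} + 27592\right) \left(151 - 8\right) = \frac{2028641}{105} \cdot 143 = \frac{290095663}{105}$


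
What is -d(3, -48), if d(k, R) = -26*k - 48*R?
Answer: -2226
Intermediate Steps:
d(k, R) = -48*R - 26*k
-d(3, -48) = -(-48*(-48) - 26*3) = -(2304 - 78) = -1*2226 = -2226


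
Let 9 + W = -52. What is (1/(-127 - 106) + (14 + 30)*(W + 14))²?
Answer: 232174604025/54289 ≈ 4.2766e+6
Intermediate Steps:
W = -61 (W = -9 - 52 = -61)
(1/(-127 - 106) + (14 + 30)*(W + 14))² = (1/(-127 - 106) + (14 + 30)*(-61 + 14))² = (1/(-233) + 44*(-47))² = (-1/233 - 2068)² = (-481845/233)² = 232174604025/54289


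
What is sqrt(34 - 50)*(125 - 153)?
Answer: -112*I ≈ -112.0*I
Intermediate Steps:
sqrt(34 - 50)*(125 - 153) = sqrt(-16)*(-28) = (4*I)*(-28) = -112*I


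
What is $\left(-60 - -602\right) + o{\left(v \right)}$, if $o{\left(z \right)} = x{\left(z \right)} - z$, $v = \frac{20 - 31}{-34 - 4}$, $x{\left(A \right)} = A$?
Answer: $542$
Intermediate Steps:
$v = \frac{11}{38}$ ($v = - \frac{11}{-38} = \left(-11\right) \left(- \frac{1}{38}\right) = \frac{11}{38} \approx 0.28947$)
$o{\left(z \right)} = 0$ ($o{\left(z \right)} = z - z = 0$)
$\left(-60 - -602\right) + o{\left(v \right)} = \left(-60 - -602\right) + 0 = \left(-60 + 602\right) + 0 = 542 + 0 = 542$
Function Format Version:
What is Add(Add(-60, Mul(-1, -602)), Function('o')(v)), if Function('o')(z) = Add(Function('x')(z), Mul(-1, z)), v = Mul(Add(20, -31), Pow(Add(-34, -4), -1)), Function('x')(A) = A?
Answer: 542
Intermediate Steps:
v = Rational(11, 38) (v = Mul(-11, Pow(-38, -1)) = Mul(-11, Rational(-1, 38)) = Rational(11, 38) ≈ 0.28947)
Function('o')(z) = 0 (Function('o')(z) = Add(z, Mul(-1, z)) = 0)
Add(Add(-60, Mul(-1, -602)), Function('o')(v)) = Add(Add(-60, Mul(-1, -602)), 0) = Add(Add(-60, 602), 0) = Add(542, 0) = 542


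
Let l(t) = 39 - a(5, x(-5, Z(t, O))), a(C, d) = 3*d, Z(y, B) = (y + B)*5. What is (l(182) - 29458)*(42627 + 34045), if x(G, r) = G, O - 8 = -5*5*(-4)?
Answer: -2254463488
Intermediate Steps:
O = 108 (O = 8 - 5*5*(-4) = 8 - 25*(-4) = 8 + 100 = 108)
Z(y, B) = 5*B + 5*y (Z(y, B) = (B + y)*5 = 5*B + 5*y)
l(t) = 54 (l(t) = 39 - 3*(-5) = 39 - 1*(-15) = 39 + 15 = 54)
(l(182) - 29458)*(42627 + 34045) = (54 - 29458)*(42627 + 34045) = -29404*76672 = -2254463488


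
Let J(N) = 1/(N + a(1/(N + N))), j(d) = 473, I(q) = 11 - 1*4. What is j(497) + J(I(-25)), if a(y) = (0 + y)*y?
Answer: 649625/1373 ≈ 473.14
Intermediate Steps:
I(q) = 7 (I(q) = 11 - 4 = 7)
a(y) = y² (a(y) = y*y = y²)
J(N) = 1/(N + 1/(4*N²)) (J(N) = 1/(N + (1/(N + N))²) = 1/(N + (1/(2*N))²) = 1/(N + 1/(4*N²)))
j(497) + J(I(-25)) = 473 + 4*7²/(1 + 4*7³) = 473 + 4*49/(1 + 4*343) = 473 + 4*49/(1 + 1372) = 473 + 4*49/1373 = 473 + 4*49*(1/1373) = 473 + 196/1373 = 649625/1373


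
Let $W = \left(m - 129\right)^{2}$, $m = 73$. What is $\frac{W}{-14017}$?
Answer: $- \frac{3136}{14017} \approx -0.22373$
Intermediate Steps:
$W = 3136$ ($W = \left(73 - 129\right)^{2} = \left(-56\right)^{2} = 3136$)
$\frac{W}{-14017} = \frac{3136}{-14017} = 3136 \left(- \frac{1}{14017}\right) = - \frac{3136}{14017}$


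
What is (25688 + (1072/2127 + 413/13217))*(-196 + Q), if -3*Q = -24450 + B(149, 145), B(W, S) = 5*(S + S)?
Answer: 16185284409292804/84337677 ≈ 1.9191e+8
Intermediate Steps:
B(W, S) = 10*S (B(W, S) = 5*(2*S) = 10*S)
Q = 23000/3 (Q = -(-24450 + 10*145)/3 = -(-24450 + 1450)/3 = -1/3*(-23000) = 23000/3 ≈ 7666.7)
(25688 + (1072/2127 + 413/13217))*(-196 + Q) = (25688 + (1072/2127 + 413/13217))*(-196 + 23000/3) = (25688 + (1072*(1/2127) + 413*(1/13217)))*(22412/3) = (25688 + (1072/2127 + 413/13217))*(22412/3) = (25688 + 15047075/28112559)*(22412/3) = (722170462667/28112559)*(22412/3) = 16185284409292804/84337677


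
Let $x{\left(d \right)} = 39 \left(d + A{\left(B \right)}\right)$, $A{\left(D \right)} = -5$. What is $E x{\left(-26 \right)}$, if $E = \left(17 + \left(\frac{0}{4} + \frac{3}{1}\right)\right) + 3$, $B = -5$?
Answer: $-27807$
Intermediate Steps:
$x{\left(d \right)} = -195 + 39 d$ ($x{\left(d \right)} = 39 \left(d - 5\right) = 39 \left(-5 + d\right) = -195 + 39 d$)
$E = 23$ ($E = \left(17 + \left(0 \cdot \frac{1}{4} + 3 \cdot 1\right)\right) + 3 = \left(17 + \left(0 + 3\right)\right) + 3 = \left(17 + 3\right) + 3 = 20 + 3 = 23$)
$E x{\left(-26 \right)} = 23 \left(-195 + 39 \left(-26\right)\right) = 23 \left(-195 - 1014\right) = 23 \left(-1209\right) = -27807$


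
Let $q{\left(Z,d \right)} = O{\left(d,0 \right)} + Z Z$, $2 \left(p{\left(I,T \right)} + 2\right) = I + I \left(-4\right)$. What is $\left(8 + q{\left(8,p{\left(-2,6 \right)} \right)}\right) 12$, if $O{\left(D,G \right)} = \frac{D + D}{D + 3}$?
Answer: $870$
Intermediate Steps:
$O{\left(D,G \right)} = \frac{2 D}{3 + D}$
$p{\left(I,T \right)} = -2 - \frac{3 I}{2}$ ($p{\left(I,T \right)} = -2 + \frac{I + I \left(-4\right)}{2} = -2 + \frac{I - 4 I}{2} = -2 + \frac{\left(-3\right) I}{2} = -2 - \frac{3 I}{2}$)
$q{\left(Z,d \right)} = Z^{2} + \frac{2 d}{3 + d}$ ($q{\left(Z,d \right)} = \frac{2 d}{3 + d} + Z Z = \frac{2 d}{3 + d} + Z^{2} = Z^{2} + \frac{2 d}{3 + d}$)
$\left(8 + q{\left(8,p{\left(-2,6 \right)} \right)}\right) 12 = \left(8 + \frac{2 \left(-2 - -3\right) + 8^{2} \left(3 - -1\right)}{3 - -1}\right) 12 = \left(8 + \frac{2 \left(-2 + 3\right) + 64 \left(3 + \left(-2 + 3\right)\right)}{3 + \left(-2 + 3\right)}\right) 12 = \left(8 + \frac{2 \cdot 1 + 64 \left(3 + 1\right)}{3 + 1}\right) 12 = \left(8 + \frac{2 + 64 \cdot 4}{4}\right) 12 = \left(8 + \frac{2 + 256}{4}\right) 12 = \left(8 + \frac{1}{4} \cdot 258\right) 12 = \left(8 + \frac{129}{2}\right) 12 = \frac{145}{2} \cdot 12 = 870$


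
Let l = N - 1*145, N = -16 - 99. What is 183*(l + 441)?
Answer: 33123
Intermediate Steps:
N = -115
l = -260 (l = -115 - 1*145 = -115 - 145 = -260)
183*(l + 441) = 183*(-260 + 441) = 183*181 = 33123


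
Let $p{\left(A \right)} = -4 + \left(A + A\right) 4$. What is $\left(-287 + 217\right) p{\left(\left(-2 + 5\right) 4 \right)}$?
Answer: $-6440$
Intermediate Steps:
$p{\left(A \right)} = -4 + 8 A$ ($p{\left(A \right)} = -4 + 2 A 4 = -4 + 8 A$)
$\left(-287 + 217\right) p{\left(\left(-2 + 5\right) 4 \right)} = \left(-287 + 217\right) \left(-4 + 8 \left(-2 + 5\right) 4\right) = - 70 \left(-4 + 8 \cdot 3 \cdot 4\right) = - 70 \left(-4 + 8 \cdot 12\right) = - 70 \left(-4 + 96\right) = \left(-70\right) 92 = -6440$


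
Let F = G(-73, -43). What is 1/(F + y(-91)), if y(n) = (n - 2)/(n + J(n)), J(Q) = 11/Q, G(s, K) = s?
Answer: -2764/198951 ≈ -0.013893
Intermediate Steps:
F = -73
y(n) = (-2 + n)/(n + 11/n) (y(n) = (n - 2)/(n + 11/n) = (-2 + n)/(n + 11/n))
1/(F + y(-91)) = 1/(-73 - 91*(-2 - 91)/(11 + (-91)**2)) = 1/(-73 - 91*(-93)/(11 + 8281)) = 1/(-73 - 91*(-93)/8292) = 1/(-73 - 91*1/8292*(-93)) = 1/(-73 + 2821/2764) = 1/(-198951/2764) = -2764/198951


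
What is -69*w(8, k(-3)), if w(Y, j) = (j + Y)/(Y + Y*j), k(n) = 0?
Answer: -69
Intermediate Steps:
w(Y, j) = (Y + j)/(Y + Y*j)
-69*w(8, k(-3)) = -69*(8 + 0)/(8*(1 + 0)) = -69*8/(8*1) = -69*8/8 = -69*1 = -69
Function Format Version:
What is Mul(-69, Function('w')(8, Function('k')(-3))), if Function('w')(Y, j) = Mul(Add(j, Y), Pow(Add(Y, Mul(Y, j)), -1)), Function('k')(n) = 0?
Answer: -69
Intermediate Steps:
Function('w')(Y, j) = Mul(Pow(Add(Y, Mul(Y, j)), -1), Add(Y, j)) (Function('w')(Y, j) = Mul(Add(Y, j), Pow(Add(Y, Mul(Y, j)), -1)) = Mul(Pow(Add(Y, Mul(Y, j)), -1), Add(Y, j)))
Mul(-69, Function('w')(8, Function('k')(-3))) = Mul(-69, Mul(Pow(8, -1), Pow(Add(1, 0), -1), Add(8, 0))) = Mul(-69, Mul(Rational(1, 8), Pow(1, -1), 8)) = Mul(-69, Mul(Rational(1, 8), 1, 8)) = Mul(-69, 1) = -69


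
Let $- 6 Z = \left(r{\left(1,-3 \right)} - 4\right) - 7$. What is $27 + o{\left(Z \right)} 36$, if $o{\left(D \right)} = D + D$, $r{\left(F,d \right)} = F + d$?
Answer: $183$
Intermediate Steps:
$Z = \frac{13}{6}$ ($Z = - \frac{\left(\left(1 - 3\right) - 4\right) - 7}{6} = - \frac{\left(-2 - 4\right) - 7}{6} = - \frac{-6 - 7}{6} = \left(- \frac{1}{6}\right) \left(-13\right) = \frac{13}{6} \approx 2.1667$)
$o{\left(D \right)} = 2 D$
$27 + o{\left(Z \right)} 36 = 27 + 2 \cdot \frac{13}{6} \cdot 36 = 27 + \frac{13}{3} \cdot 36 = 27 + 156 = 183$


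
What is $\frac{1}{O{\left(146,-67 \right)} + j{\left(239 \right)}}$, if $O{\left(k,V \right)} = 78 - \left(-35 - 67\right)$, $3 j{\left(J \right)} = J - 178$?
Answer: $\frac{3}{601} \approx 0.0049917$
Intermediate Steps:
$j{\left(J \right)} = - \frac{178}{3} + \frac{J}{3}$ ($j{\left(J \right)} = \frac{J - 178}{3} = \frac{-178 + J}{3} = - \frac{178}{3} + \frac{J}{3}$)
$O{\left(k,V \right)} = 180$ ($O{\left(k,V \right)} = 78 - -102 = 78 + 102 = 180$)
$\frac{1}{O{\left(146,-67 \right)} + j{\left(239 \right)}} = \frac{1}{180 + \left(- \frac{178}{3} + \frac{1}{3} \cdot 239\right)} = \frac{1}{180 + \left(- \frac{178}{3} + \frac{239}{3}\right)} = \frac{1}{180 + \frac{61}{3}} = \frac{1}{\frac{601}{3}} = \frac{3}{601}$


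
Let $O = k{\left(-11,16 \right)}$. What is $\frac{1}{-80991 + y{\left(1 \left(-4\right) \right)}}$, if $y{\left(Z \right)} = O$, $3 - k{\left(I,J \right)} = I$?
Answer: $- \frac{1}{80977} \approx -1.2349 \cdot 10^{-5}$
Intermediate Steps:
$k{\left(I,J \right)} = 3 - I$
$O = 14$ ($O = 3 - -11 = 3 + 11 = 14$)
$y{\left(Z \right)} = 14$
$\frac{1}{-80991 + y{\left(1 \left(-4\right) \right)}} = \frac{1}{-80991 + 14} = \frac{1}{-80977} = - \frac{1}{80977}$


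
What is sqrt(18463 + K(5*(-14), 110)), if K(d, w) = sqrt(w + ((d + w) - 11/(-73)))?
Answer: sqrt(98389327 + 73*sqrt(800153))/73 ≈ 135.92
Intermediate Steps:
K(d, w) = sqrt(11/73 + d + 2*w) (K(d, w) = sqrt(w + ((d + w) - 11*(-1/73))) = sqrt(w + ((d + w) + 11/73)) = sqrt(w + (11/73 + d + w)) = sqrt(11/73 + d + 2*w))
sqrt(18463 + K(5*(-14), 110)) = sqrt(18463 + sqrt(803 + 5329*(5*(-14)) + 10658*110)/73) = sqrt(18463 + sqrt(803 + 5329*(-70) + 1172380)/73) = sqrt(18463 + sqrt(803 - 373030 + 1172380)/73) = sqrt(18463 + sqrt(800153)/73)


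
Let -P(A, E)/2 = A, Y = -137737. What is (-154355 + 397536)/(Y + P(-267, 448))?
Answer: -243181/137203 ≈ -1.7724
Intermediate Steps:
P(A, E) = -2*A
(-154355 + 397536)/(Y + P(-267, 448)) = (-154355 + 397536)/(-137737 - 2*(-267)) = 243181/(-137737 + 534) = 243181/(-137203) = 243181*(-1/137203) = -243181/137203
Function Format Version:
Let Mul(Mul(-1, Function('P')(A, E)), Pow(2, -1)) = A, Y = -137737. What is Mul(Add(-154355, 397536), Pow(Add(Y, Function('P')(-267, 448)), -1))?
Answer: Rational(-243181, 137203) ≈ -1.7724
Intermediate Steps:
Function('P')(A, E) = Mul(-2, A)
Mul(Add(-154355, 397536), Pow(Add(Y, Function('P')(-267, 448)), -1)) = Mul(Add(-154355, 397536), Pow(Add(-137737, Mul(-2, -267)), -1)) = Mul(243181, Pow(Add(-137737, 534), -1)) = Mul(243181, Pow(-137203, -1)) = Mul(243181, Rational(-1, 137203)) = Rational(-243181, 137203)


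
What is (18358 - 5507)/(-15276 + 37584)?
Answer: 12851/22308 ≈ 0.57607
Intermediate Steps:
(18358 - 5507)/(-15276 + 37584) = 12851/22308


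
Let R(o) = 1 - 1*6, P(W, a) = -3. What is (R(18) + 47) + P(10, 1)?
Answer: 39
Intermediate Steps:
R(o) = -5 (R(o) = 1 - 6 = -5)
(R(18) + 47) + P(10, 1) = (-5 + 47) - 3 = 42 - 3 = 39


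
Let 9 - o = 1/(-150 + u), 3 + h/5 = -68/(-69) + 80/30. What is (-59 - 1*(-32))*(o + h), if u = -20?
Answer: -1295001/3910 ≈ -331.20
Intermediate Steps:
h = 75/23 (h = -15 + 5*(-68/(-69) + 80/30) = -15 + 5*(-68*(-1/69) + 80*(1/30)) = -15 + 5*(68/69 + 8/3) = -15 + 5*(84/23) = -15 + 420/23 = 75/23 ≈ 3.2609)
o = 1531/170 (o = 9 - 1/(-150 - 20) = 9 - 1/(-170) = 9 - 1*(-1/170) = 9 + 1/170 = 1531/170 ≈ 9.0059)
(-59 - 1*(-32))*(o + h) = (-59 - 1*(-32))*(1531/170 + 75/23) = (-59 + 32)*(47963/3910) = -27*47963/3910 = -1295001/3910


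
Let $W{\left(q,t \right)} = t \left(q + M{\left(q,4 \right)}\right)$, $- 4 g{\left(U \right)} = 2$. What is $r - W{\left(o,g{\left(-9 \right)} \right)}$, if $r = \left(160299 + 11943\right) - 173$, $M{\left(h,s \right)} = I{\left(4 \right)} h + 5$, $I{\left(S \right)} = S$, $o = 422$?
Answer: $\frac{346253}{2} \approx 1.7313 \cdot 10^{5}$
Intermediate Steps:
$M{\left(h,s \right)} = 5 + 4 h$ ($M{\left(h,s \right)} = 4 h + 5 = 5 + 4 h$)
$g{\left(U \right)} = - \frac{1}{2}$ ($g{\left(U \right)} = \left(- \frac{1}{4}\right) 2 = - \frac{1}{2}$)
$W{\left(q,t \right)} = t \left(5 + 5 q\right)$ ($W{\left(q,t \right)} = t \left(q + \left(5 + 4 q\right)\right) = t \left(5 + 5 q\right)$)
$r = 172069$ ($r = 172242 - 173 = 172069$)
$r - W{\left(o,g{\left(-9 \right)} \right)} = 172069 - 5 \left(- \frac{1}{2}\right) \left(1 + 422\right) = 172069 - 5 \left(- \frac{1}{2}\right) 423 = 172069 - - \frac{2115}{2} = 172069 + \frac{2115}{2} = \frac{346253}{2}$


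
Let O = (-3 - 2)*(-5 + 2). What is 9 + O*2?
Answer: 39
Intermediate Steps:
O = 15 (O = -5*(-3) = 15)
9 + O*2 = 9 + 15*2 = 9 + 30 = 39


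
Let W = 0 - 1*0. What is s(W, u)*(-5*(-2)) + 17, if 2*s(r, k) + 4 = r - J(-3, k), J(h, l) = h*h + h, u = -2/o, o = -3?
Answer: -33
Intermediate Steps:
W = 0 (W = 0 + 0 = 0)
u = 2/3 (u = -2/(-3) = -2*(-1/3) = 2/3 ≈ 0.66667)
J(h, l) = h + h**2 (J(h, l) = h**2 + h = h + h**2)
s(r, k) = -5 + r/2 (s(r, k) = -2 + (r - (-3)*(1 - 3))/2 = -2 + (r - (-3)*(-2))/2 = -2 + (r - 1*6)/2 = -2 + (r - 6)/2 = -2 + (-6 + r)/2 = -2 + (-3 + r/2) = -5 + r/2)
s(W, u)*(-5*(-2)) + 17 = (-5 + (1/2)*0)*(-5*(-2)) + 17 = (-5 + 0)*10 + 17 = -5*10 + 17 = -50 + 17 = -33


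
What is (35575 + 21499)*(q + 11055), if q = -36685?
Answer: -1462806620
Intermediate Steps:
(35575 + 21499)*(q + 11055) = (35575 + 21499)*(-36685 + 11055) = 57074*(-25630) = -1462806620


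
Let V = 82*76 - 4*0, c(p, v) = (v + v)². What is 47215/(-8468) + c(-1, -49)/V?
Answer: -26614651/6596572 ≈ -4.0346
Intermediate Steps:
c(p, v) = 4*v² (c(p, v) = (2*v)² = 4*v²)
V = 6232 (V = 6232 + 0 = 6232)
47215/(-8468) + c(-1, -49)/V = 47215/(-8468) + (4*(-49)²)/6232 = 47215*(-1/8468) + (4*2401)*(1/6232) = -47215/8468 + 9604*(1/6232) = -47215/8468 + 2401/1558 = -26614651/6596572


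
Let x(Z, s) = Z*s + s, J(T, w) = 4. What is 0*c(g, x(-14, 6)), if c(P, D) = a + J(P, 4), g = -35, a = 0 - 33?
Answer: 0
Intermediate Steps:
a = -33
x(Z, s) = s + Z*s
c(P, D) = -29 (c(P, D) = -33 + 4 = -29)
0*c(g, x(-14, 6)) = 0*(-29) = 0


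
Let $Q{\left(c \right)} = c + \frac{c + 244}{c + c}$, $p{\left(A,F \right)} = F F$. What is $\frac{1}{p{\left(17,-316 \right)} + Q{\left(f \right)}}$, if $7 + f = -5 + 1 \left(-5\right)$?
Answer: $\frac{34}{3394299} \approx 1.0017 \cdot 10^{-5}$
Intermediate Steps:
$p{\left(A,F \right)} = F^{2}$
$f = -17$ ($f = -7 + \left(-5 + 1 \left(-5\right)\right) = -7 - 10 = -17$)
$Q{\left(c \right)} = c + \frac{244 + c}{2 c}$
$\frac{1}{p{\left(17,-316 \right)} + Q{\left(f \right)}} = \frac{1}{\left(-316\right)^{2} + \left(\frac{1}{2} - 17 + \frac{122}{-17}\right)} = \frac{1}{99856 + \left(\frac{1}{2} - 17 + 122 \left(- \frac{1}{17}\right)\right)} = \frac{1}{99856 - \frac{805}{34}} = \frac{1}{\frac{3394299}{34}} = \frac{34}{3394299}$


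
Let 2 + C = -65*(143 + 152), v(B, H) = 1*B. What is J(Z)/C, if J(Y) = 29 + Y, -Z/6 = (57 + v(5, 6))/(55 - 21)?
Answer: -307/326009 ≈ -0.00094169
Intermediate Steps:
v(B, H) = B
C = -19177 (C = -2 - 65*(143 + 152) = -2 - 65*295 = -2 - 19175 = -19177)
Z = -186/17 (Z = -6*(57 + 5)/(55 - 21) = -372/34 = -6*31/17 = -186/17 ≈ -10.941)
J(Z)/C = (29 - 186/17)/(-19177) = (307/17)*(-1/19177) = -307/326009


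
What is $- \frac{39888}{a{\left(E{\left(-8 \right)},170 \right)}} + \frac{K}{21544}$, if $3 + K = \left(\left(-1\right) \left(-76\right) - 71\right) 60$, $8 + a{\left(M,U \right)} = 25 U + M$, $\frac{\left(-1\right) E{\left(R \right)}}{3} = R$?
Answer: $- \frac{47671115}{5105928} \approx -9.3364$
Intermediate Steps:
$E{\left(R \right)} = - 3 R$
$a{\left(M,U \right)} = -8 + M + 25 U$ ($a{\left(M,U \right)} = -8 + \left(25 U + M\right) = -8 + \left(M + 25 U\right) = -8 + M + 25 U$)
$K = 297$ ($K = -3 + \left(\left(-1\right) \left(-76\right) - 71\right) 60 = -3 + \left(76 - 71\right) 60 = -3 + 5 \cdot 60 = -3 + 300 = 297$)
$- \frac{39888}{a{\left(E{\left(-8 \right)},170 \right)}} + \frac{K}{21544} = - \frac{39888}{-8 - -24 + 25 \cdot 170} + \frac{297}{21544} = - \frac{39888}{-8 + 24 + 4250} + 297 \cdot \frac{1}{21544} = - \frac{39888}{4266} + \frac{297}{21544} = \left(-39888\right) \frac{1}{4266} + \frac{297}{21544} = - \frac{2216}{237} + \frac{297}{21544} = - \frac{47671115}{5105928}$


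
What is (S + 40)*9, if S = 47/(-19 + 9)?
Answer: 3177/10 ≈ 317.70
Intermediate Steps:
S = -47/10 (S = 47/(-10) = 47*(-1/10) = -47/10 ≈ -4.7000)
(S + 40)*9 = (-47/10 + 40)*9 = (353/10)*9 = 3177/10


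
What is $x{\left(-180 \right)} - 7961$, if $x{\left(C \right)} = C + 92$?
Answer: $-8049$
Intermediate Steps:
$x{\left(C \right)} = 92 + C$
$x{\left(-180 \right)} - 7961 = \left(92 - 180\right) - 7961 = -88 - 7961 = -8049$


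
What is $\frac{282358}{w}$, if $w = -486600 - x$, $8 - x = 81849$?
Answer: $- \frac{282358}{404759} \approx -0.6976$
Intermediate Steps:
$x = -81841$ ($x = 8 - 81849 = -81841$)
$w = -404759$ ($w = -486600 - -81841 = -486600 + 81841 = -404759$)
$\frac{282358}{w} = \frac{282358}{-404759} = 282358 \left(- \frac{1}{404759}\right) = - \frac{282358}{404759}$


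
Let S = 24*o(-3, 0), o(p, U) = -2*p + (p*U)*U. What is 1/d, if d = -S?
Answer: -1/144 ≈ -0.0069444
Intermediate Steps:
o(p, U) = -2*p + p*U**2 (o(p, U) = -2*p + (U*p)*U = -2*p + p*U**2)
S = 144 (S = 24*(-3*(-2 + 0**2)) = 24*(-3*(-2 + 0)) = 24*(-3*(-2)) = 24*6 = 144)
d = -144 (d = -1*144 = -144)
1/d = 1/(-144) = -1/144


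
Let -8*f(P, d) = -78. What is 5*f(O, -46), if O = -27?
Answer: 195/4 ≈ 48.750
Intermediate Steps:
f(P, d) = 39/4 (f(P, d) = -1/8*(-78) = 39/4)
5*f(O, -46) = 5*(39/4) = 195/4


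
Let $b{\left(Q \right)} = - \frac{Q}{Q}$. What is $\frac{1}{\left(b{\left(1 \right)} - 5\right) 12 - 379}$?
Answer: $- \frac{1}{451} \approx -0.0022173$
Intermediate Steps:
$b{\left(Q \right)} = -1$ ($b{\left(Q \right)} = \left(-1\right) 1 = -1$)
$\frac{1}{\left(b{\left(1 \right)} - 5\right) 12 - 379} = \frac{1}{\left(-1 - 5\right) 12 - 379} = \frac{1}{\left(-6\right) 12 - 379} = \frac{1}{-72 - 379} = \frac{1}{-451} = - \frac{1}{451}$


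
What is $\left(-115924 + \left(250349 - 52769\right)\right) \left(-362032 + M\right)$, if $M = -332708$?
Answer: $-56729689440$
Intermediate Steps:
$\left(-115924 + \left(250349 - 52769\right)\right) \left(-362032 + M\right) = \left(-115924 + \left(250349 - 52769\right)\right) \left(-362032 - 332708\right) = \left(-115924 + \left(250349 - 52769\right)\right) \left(-694740\right) = \left(-115924 + 197580\right) \left(-694740\right) = 81656 \left(-694740\right) = -56729689440$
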